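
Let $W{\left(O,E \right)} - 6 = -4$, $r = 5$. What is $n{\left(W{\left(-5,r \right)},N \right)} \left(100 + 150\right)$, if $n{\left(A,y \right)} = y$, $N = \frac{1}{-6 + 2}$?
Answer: $- \frac{125}{2} \approx -62.5$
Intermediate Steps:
$W{\left(O,E \right)} = 2$ ($W{\left(O,E \right)} = 6 - 4 = 2$)
$N = - \frac{1}{4}$ ($N = \frac{1}{-4} = - \frac{1}{4} \approx -0.25$)
$n{\left(W{\left(-5,r \right)},N \right)} \left(100 + 150\right) = - \frac{100 + 150}{4} = \left(- \frac{1}{4}\right) 250 = - \frac{125}{2}$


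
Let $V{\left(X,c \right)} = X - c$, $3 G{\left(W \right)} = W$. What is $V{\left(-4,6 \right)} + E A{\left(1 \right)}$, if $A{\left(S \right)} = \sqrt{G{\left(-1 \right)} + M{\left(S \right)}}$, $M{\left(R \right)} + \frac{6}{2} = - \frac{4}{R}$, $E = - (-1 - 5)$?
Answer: $-10 + 2 i \sqrt{66} \approx -10.0 + 16.248 i$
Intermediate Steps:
$G{\left(W \right)} = \frac{W}{3}$
$E = 6$ ($E = \left(-1\right) \left(-6\right) = 6$)
$M{\left(R \right)} = -3 - \frac{4}{R}$
$A{\left(S \right)} = \sqrt{- \frac{10}{3} - \frac{4}{S}}$ ($A{\left(S \right)} = \sqrt{\frac{1}{3} \left(-1\right) - \left(3 + \frac{4}{S}\right)} = \sqrt{- \frac{1}{3} - \left(3 + \frac{4}{S}\right)} = \sqrt{- \frac{10}{3} - \frac{4}{S}}$)
$V{\left(-4,6 \right)} + E A{\left(1 \right)} = \left(-4 - 6\right) + 6 \frac{\sqrt{-30 - \frac{36}{1}}}{3} = \left(-4 - 6\right) + 6 \frac{\sqrt{-30 - 36}}{3} = -10 + 6 \frac{\sqrt{-30 - 36}}{3} = -10 + 6 \frac{\sqrt{-66}}{3} = -10 + 6 \frac{i \sqrt{66}}{3} = -10 + 2 i \sqrt{66}$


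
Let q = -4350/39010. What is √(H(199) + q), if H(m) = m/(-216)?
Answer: I*√20369282154/140436 ≈ 1.0163*I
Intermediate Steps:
H(m) = -m/216 (H(m) = m*(-1/216) = -m/216)
q = -435/3901 (q = -4350*1/39010 = -435/3901 ≈ -0.11151)
√(H(199) + q) = √(-1/216*199 - 435/3901) = √(-199/216 - 435/3901) = √(-870259/842616) = I*√20369282154/140436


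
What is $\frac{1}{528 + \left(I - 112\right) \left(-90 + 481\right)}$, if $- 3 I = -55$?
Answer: $- \frac{3}{108287} \approx -2.7704 \cdot 10^{-5}$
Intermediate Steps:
$I = \frac{55}{3}$ ($I = \left(- \frac{1}{3}\right) \left(-55\right) = \frac{55}{3} \approx 18.333$)
$\frac{1}{528 + \left(I - 112\right) \left(-90 + 481\right)} = \frac{1}{528 + \left(\frac{55}{3} - 112\right) \left(-90 + 481\right)} = \frac{1}{528 - \frac{109871}{3}} = \frac{1}{- \frac{108287}{3}} = - \frac{3}{108287}$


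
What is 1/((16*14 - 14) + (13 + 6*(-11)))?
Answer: 1/157 ≈ 0.0063694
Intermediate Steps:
1/((16*14 - 14) + (13 + 6*(-11))) = 1/((224 - 14) + (13 - 66)) = 1/(210 - 53) = 1/157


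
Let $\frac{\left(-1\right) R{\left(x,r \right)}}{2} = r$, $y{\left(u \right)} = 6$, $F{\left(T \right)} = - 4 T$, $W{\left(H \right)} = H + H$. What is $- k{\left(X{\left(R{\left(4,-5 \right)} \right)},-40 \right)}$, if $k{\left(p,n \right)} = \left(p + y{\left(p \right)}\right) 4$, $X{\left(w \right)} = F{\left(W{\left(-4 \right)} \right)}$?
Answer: $-152$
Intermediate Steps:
$W{\left(H \right)} = 2 H$
$R{\left(x,r \right)} = - 2 r$
$X{\left(w \right)} = 32$ ($X{\left(w \right)} = - 4 \cdot 2 \left(-4\right) = \left(-4\right) \left(-8\right) = 32$)
$k{\left(p,n \right)} = 24 + 4 p$ ($k{\left(p,n \right)} = \left(p + 6\right) 4 = \left(6 + p\right) 4 = 24 + 4 p$)
$- k{\left(X{\left(R{\left(4,-5 \right)} \right)},-40 \right)} = - (24 + 4 \cdot 32) = - (24 + 128) = \left(-1\right) 152 = -152$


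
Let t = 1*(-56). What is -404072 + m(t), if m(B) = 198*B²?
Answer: 216856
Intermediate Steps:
t = -56
-404072 + m(t) = -404072 + 198*(-56)² = -404072 + 198*3136 = -404072 + 620928 = 216856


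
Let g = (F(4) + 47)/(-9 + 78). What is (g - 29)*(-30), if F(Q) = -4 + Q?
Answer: 19540/23 ≈ 849.57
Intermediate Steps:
g = 47/69 (g = ((-4 + 4) + 47)/(-9 + 78) = (0 + 47)/69 = 47*(1/69) = 47/69 ≈ 0.68116)
(g - 29)*(-30) = (47/69 - 29)*(-30) = -1954/69*(-30) = 19540/23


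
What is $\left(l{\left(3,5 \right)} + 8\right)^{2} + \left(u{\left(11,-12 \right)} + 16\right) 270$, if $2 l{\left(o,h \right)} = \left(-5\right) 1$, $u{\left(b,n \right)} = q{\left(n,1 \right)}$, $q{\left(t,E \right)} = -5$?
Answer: $\frac{12001}{4} \approx 3000.3$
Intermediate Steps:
$u{\left(b,n \right)} = -5$
$l{\left(o,h \right)} = - \frac{5}{2}$ ($l{\left(o,h \right)} = \frac{\left(-5\right) 1}{2} = \frac{1}{2} \left(-5\right) = - \frac{5}{2}$)
$\left(l{\left(3,5 \right)} + 8\right)^{2} + \left(u{\left(11,-12 \right)} + 16\right) 270 = \left(- \frac{5}{2} + 8\right)^{2} + \left(-5 + 16\right) 270 = \left(\frac{11}{2}\right)^{2} + 11 \cdot 270 = \frac{121}{4} + 2970 = \frac{12001}{4}$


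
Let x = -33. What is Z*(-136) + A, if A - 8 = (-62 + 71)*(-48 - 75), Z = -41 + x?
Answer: 8965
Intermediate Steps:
Z = -74 (Z = -41 - 33 = -74)
A = -1099 (A = 8 + (-62 + 71)*(-48 - 75) = 8 + 9*(-123) = 8 - 1107 = -1099)
Z*(-136) + A = -74*(-136) - 1099 = 10064 - 1099 = 8965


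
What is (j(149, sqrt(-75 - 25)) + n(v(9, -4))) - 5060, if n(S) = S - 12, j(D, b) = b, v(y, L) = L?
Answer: -5076 + 10*I ≈ -5076.0 + 10.0*I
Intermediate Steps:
n(S) = -12 + S
(j(149, sqrt(-75 - 25)) + n(v(9, -4))) - 5060 = (sqrt(-75 - 25) + (-12 - 4)) - 5060 = (sqrt(-100) - 16) - 5060 = (10*I - 16) - 5060 = (-16 + 10*I) - 5060 = -5076 + 10*I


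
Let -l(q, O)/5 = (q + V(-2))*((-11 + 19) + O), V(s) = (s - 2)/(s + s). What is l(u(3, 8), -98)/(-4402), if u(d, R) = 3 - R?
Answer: 900/2201 ≈ 0.40891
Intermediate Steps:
V(s) = (-2 + s)/(2*s) (V(s) = (-2 + s)/((2*s)) = (-2 + s)*(1/(2*s)) = (-2 + s)/(2*s))
l(q, O) = -5*(1 + q)*(8 + O) (l(q, O) = -5*(q + (½)*(-2 - 2)/(-2))*((-11 + 19) + O) = -5*(q + (½)*(-½)*(-4))*(8 + O) = -5*(q + 1)*(8 + O) = -5*(1 + q)*(8 + O))
l(u(3, 8), -98)/(-4402) = (-40 - 40*(3 - 1*8) - 5*(-98) - 5*(-98)*(3 - 1*8))/(-4402) = (-40 - 40*(3 - 8) + 490 - 5*(-98)*(3 - 8))*(-1/4402) = (-40 - 40*(-5) + 490 - 5*(-98)*(-5))*(-1/4402) = (-40 + 200 + 490 - 2450)*(-1/4402) = -1800*(-1/4402) = 900/2201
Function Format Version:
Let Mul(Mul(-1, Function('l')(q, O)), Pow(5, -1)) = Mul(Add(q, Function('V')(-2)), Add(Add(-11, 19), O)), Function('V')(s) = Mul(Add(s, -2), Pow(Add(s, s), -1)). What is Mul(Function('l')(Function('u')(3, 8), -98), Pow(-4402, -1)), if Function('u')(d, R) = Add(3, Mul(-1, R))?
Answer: Rational(900, 2201) ≈ 0.40891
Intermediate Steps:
Function('V')(s) = Mul(Rational(1, 2), Pow(s, -1), Add(-2, s)) (Function('V')(s) = Mul(Add(-2, s), Pow(Mul(2, s), -1)) = Mul(Add(-2, s), Mul(Rational(1, 2), Pow(s, -1))) = Mul(Rational(1, 2), Pow(s, -1), Add(-2, s)))
Function('l')(q, O) = Mul(-5, Add(1, q), Add(8, O)) (Function('l')(q, O) = Mul(-5, Mul(Add(q, Mul(Rational(1, 2), Pow(-2, -1), Add(-2, -2))), Add(Add(-11, 19), O))) = Mul(-5, Mul(Add(q, Mul(Rational(1, 2), Rational(-1, 2), -4)), Add(8, O))) = Mul(-5, Mul(Add(q, 1), Add(8, O))) = Mul(-5, Mul(Add(1, q), Add(8, O))) = Mul(-5, Add(1, q), Add(8, O)))
Mul(Function('l')(Function('u')(3, 8), -98), Pow(-4402, -1)) = Mul(Add(-40, Mul(-40, Add(3, Mul(-1, 8))), Mul(-5, -98), Mul(-5, -98, Add(3, Mul(-1, 8)))), Pow(-4402, -1)) = Mul(Add(-40, Mul(-40, Add(3, -8)), 490, Mul(-5, -98, Add(3, -8))), Rational(-1, 4402)) = Mul(Add(-40, Mul(-40, -5), 490, Mul(-5, -98, -5)), Rational(-1, 4402)) = Mul(Add(-40, 200, 490, -2450), Rational(-1, 4402)) = Mul(-1800, Rational(-1, 4402)) = Rational(900, 2201)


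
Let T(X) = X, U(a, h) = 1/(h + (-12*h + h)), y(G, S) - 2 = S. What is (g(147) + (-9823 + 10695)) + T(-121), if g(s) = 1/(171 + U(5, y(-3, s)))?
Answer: 191348029/254789 ≈ 751.01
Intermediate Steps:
y(G, S) = 2 + S
U(a, h) = -1/(10*h) (U(a, h) = 1/(h - 11*h) = 1/(-10*h) = -1/(10*h))
g(s) = 1/(171 - 1/(10*(2 + s)))
(g(147) + (-9823 + 10695)) + T(-121) = (10*(2 + 147)/(3419 + 1710*147) + (-9823 + 10695)) - 121 = (10*149/(3419 + 251370) + 872) - 121 = (10*149/254789 + 872) - 121 = (10*(1/254789)*149 + 872) - 121 = (1490/254789 + 872) - 121 = 222177498/254789 - 121 = 191348029/254789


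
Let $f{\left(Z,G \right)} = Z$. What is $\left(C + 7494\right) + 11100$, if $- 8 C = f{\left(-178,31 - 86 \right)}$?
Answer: $\frac{74465}{4} \approx 18616.0$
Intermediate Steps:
$C = \frac{89}{4}$ ($C = \left(- \frac{1}{8}\right) \left(-178\right) = \frac{89}{4} \approx 22.25$)
$\left(C + 7494\right) + 11100 = \left(\frac{89}{4} + 7494\right) + 11100 = \frac{30065}{4} + 11100 = \frac{74465}{4}$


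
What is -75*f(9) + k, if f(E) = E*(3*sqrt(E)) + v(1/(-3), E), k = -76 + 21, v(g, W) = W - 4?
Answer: -6505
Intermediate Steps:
v(g, W) = -4 + W
k = -55
f(E) = -4 + E + 3*E**(3/2) (f(E) = E*(3*sqrt(E)) + (-4 + E) = 3*E**(3/2) + (-4 + E) = -4 + E + 3*E**(3/2))
-75*f(9) + k = -75*(-4 + 9 + 3*9**(3/2)) - 55 = -75*(-4 + 9 + 3*27) - 55 = -75*(-4 + 9 + 81) - 55 = -75*86 - 55 = -6450 - 55 = -6505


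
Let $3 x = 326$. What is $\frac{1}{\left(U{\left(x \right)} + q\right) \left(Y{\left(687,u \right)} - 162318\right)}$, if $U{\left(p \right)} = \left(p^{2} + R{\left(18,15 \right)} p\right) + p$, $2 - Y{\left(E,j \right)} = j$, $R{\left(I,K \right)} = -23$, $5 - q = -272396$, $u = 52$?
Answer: $- \frac{9}{411825161792} \approx -2.1854 \cdot 10^{-11}$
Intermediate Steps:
$q = 272401$ ($q = 5 - -272396 = 5 + 272396 = 272401$)
$Y{\left(E,j \right)} = 2 - j$
$x = \frac{326}{3}$ ($x = \frac{1}{3} \cdot 326 = \frac{326}{3} \approx 108.67$)
$U{\left(p \right)} = p^{2} - 22 p$ ($U{\left(p \right)} = \left(p^{2} - 23 p\right) + p = p^{2} - 22 p$)
$\frac{1}{\left(U{\left(x \right)} + q\right) \left(Y{\left(687,u \right)} - 162318\right)} = \frac{1}{\left(\frac{326 \left(-22 + \frac{326}{3}\right)}{3} + 272401\right) \left(\left(2 - 52\right) - 162318\right)} = \frac{1}{\left(\frac{326}{3} \cdot \frac{260}{3} + 272401\right) \left(\left(2 - 52\right) - 162318\right)} = \frac{1}{\left(\frac{84760}{9} + 272401\right) \left(-50 - 162318\right)} = \frac{1}{\frac{2536369}{9} \left(-162368\right)} = \frac{1}{- \frac{411825161792}{9}} = - \frac{9}{411825161792}$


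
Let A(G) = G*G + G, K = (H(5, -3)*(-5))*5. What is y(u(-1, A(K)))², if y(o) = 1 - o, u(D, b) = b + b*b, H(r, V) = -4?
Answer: 10408100599969801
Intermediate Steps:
K = 100 (K = -4*(-5)*5 = 20*5 = 100)
A(G) = G + G² (A(G) = G² + G = G + G²)
u(D, b) = b + b²
y(u(-1, A(K)))² = (1 - 100*(1 + 100)*(1 + 100*(1 + 100)))² = (1 - 100*101*(1 + 100*101))² = (1 - 10100*(1 + 10100))² = (1 - 10100*10101)² = (1 - 1*102020100)² = (1 - 102020100)² = (-102020099)² = 10408100599969801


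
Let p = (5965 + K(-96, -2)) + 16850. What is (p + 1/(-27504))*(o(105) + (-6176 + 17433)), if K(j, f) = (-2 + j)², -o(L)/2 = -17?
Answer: 10067644707925/27504 ≈ 3.6604e+8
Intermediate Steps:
o(L) = 34 (o(L) = -2*(-17) = 34)
p = 32419 (p = (5965 + (-2 - 96)²) + 16850 = (5965 + (-98)²) + 16850 = (5965 + 9604) + 16850 = 15569 + 16850 = 32419)
(p + 1/(-27504))*(o(105) + (-6176 + 17433)) = (32419 + 1/(-27504))*(34 + (-6176 + 17433)) = (32419 - 1/27504)*(34 + 11257) = (891652175/27504)*11291 = 10067644707925/27504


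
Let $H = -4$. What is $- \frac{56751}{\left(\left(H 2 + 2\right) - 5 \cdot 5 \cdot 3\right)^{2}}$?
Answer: $- \frac{18917}{2187} \approx -8.6497$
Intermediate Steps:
$- \frac{56751}{\left(\left(H 2 + 2\right) - 5 \cdot 5 \cdot 3\right)^{2}} = - \frac{56751}{\left(\left(\left(-4\right) 2 + 2\right) - 5 \cdot 5 \cdot 3\right)^{2}} = - \frac{56751}{\left(\left(-8 + 2\right) - 75\right)^{2}} = - \frac{56751}{\left(-6 - 75\right)^{2}} = - \frac{56751}{\left(-81\right)^{2}} = - \frac{56751}{6561} = \left(-56751\right) \frac{1}{6561} = - \frac{18917}{2187}$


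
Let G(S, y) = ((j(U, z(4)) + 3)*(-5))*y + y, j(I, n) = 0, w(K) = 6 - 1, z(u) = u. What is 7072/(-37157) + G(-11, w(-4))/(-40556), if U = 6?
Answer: -142105521/753469646 ≈ -0.18860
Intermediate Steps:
w(K) = 5
G(S, y) = -14*y (G(S, y) = ((0 + 3)*(-5))*y + y = (3*(-5))*y + y = -15*y + y = -14*y)
7072/(-37157) + G(-11, w(-4))/(-40556) = 7072/(-37157) - 14*5/(-40556) = 7072*(-1/37157) - 70*(-1/40556) = -7072/37157 + 35/20278 = -142105521/753469646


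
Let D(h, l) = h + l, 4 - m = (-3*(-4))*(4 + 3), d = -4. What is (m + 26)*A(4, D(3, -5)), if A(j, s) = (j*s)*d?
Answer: -1728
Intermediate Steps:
m = -80 (m = 4 - (-3*(-4))*(4 + 3) = 4 - 12*7 = 4 - 1*84 = 4 - 84 = -80)
A(j, s) = -4*j*s (A(j, s) = (j*s)*(-4) = -4*j*s)
(m + 26)*A(4, D(3, -5)) = (-80 + 26)*(-4*4*(3 - 5)) = -(-216)*4*(-2) = -54*32 = -1728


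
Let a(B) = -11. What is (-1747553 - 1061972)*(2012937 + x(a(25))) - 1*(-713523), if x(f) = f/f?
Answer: -5655398920927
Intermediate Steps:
x(f) = 1
(-1747553 - 1061972)*(2012937 + x(a(25))) - 1*(-713523) = (-1747553 - 1061972)*(2012937 + 1) - 1*(-713523) = -2809525*2012938 + 713523 = -5655399634450 + 713523 = -5655398920927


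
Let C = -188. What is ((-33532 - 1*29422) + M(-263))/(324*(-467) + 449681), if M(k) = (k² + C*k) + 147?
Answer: 55806/298373 ≈ 0.18703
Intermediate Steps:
M(k) = 147 + k² - 188*k (M(k) = (k² - 188*k) + 147 = 147 + k² - 188*k)
((-33532 - 1*29422) + M(-263))/(324*(-467) + 449681) = ((-33532 - 1*29422) + (147 + (-263)² - 188*(-263)))/(324*(-467) + 449681) = ((-33532 - 29422) + (147 + 69169 + 49444))/(-151308 + 449681) = (-62954 + 118760)/298373 = 55806*(1/298373) = 55806/298373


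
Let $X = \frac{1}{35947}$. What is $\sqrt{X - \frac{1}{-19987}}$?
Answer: $\frac{\sqrt{40187051386526}}{718472689} \approx 0.0088233$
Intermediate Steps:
$X = \frac{1}{35947} \approx 2.7819 \cdot 10^{-5}$
$\sqrt{X - \frac{1}{-19987}} = \sqrt{\frac{1}{35947} - \frac{1}{-19987}} = \sqrt{\frac{1}{35947} - - \frac{1}{19987}} = \sqrt{\frac{1}{35947} + \frac{1}{19987}} = \sqrt{\frac{55934}{718472689}} = \frac{\sqrt{40187051386526}}{718472689}$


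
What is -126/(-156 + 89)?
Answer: 126/67 ≈ 1.8806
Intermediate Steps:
-126/(-156 + 89) = -126/(-67) = -126*(-1/67) = 126/67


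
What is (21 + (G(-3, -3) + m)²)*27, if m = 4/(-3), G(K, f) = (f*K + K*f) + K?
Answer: 5610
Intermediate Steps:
G(K, f) = K + 2*K*f (G(K, f) = (K*f + K*f) + K = 2*K*f + K = K + 2*K*f)
m = -4/3 (m = 4*(-⅓) = -4/3 ≈ -1.3333)
(21 + (G(-3, -3) + m)²)*27 = (21 + (-3*(1 + 2*(-3)) - 4/3)²)*27 = (21 + (-3*(1 - 6) - 4/3)²)*27 = (21 + (-3*(-5) - 4/3)²)*27 = (21 + (15 - 4/3)²)*27 = (21 + (41/3)²)*27 = (21 + 1681/9)*27 = (1870/9)*27 = 5610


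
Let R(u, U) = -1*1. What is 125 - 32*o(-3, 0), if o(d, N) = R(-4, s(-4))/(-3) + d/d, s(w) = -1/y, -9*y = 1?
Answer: 247/3 ≈ 82.333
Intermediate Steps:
y = -1/9 (y = -1/9*1 = -1/9 ≈ -0.11111)
s(w) = 9 (s(w) = -1/(-1/9) = -1*(-9) = 9)
R(u, U) = -1
o(d, N) = 4/3 (o(d, N) = -1/(-3) + d/d = -1*(-1/3) + 1 = 1/3 + 1 = 4/3)
125 - 32*o(-3, 0) = 125 - 32*4/3 = 125 - 128/3 = 247/3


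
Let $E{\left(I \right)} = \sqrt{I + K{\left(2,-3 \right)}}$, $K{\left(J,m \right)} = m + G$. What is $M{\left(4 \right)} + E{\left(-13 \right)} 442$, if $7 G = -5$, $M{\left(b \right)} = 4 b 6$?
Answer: $96 + \frac{1326 i \sqrt{91}}{7} \approx 96.0 + 1807.0 i$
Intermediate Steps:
$M{\left(b \right)} = 24 b$
$G = - \frac{5}{7}$ ($G = \frac{1}{7} \left(-5\right) = - \frac{5}{7} \approx -0.71429$)
$K{\left(J,m \right)} = - \frac{5}{7} + m$ ($K{\left(J,m \right)} = m - \frac{5}{7} = - \frac{5}{7} + m$)
$E{\left(I \right)} = \sqrt{- \frac{26}{7} + I}$ ($E{\left(I \right)} = \sqrt{I - \frac{26}{7}} = \sqrt{- \frac{26}{7} + I}$)
$M{\left(4 \right)} + E{\left(-13 \right)} 442 = 24 \cdot 4 + \frac{\sqrt{-182 + 49 \left(-13\right)}}{7} \cdot 442 = 96 + \frac{\sqrt{-182 - 637}}{7} \cdot 442 = 96 + \frac{\sqrt{-819}}{7} \cdot 442 = 96 + \frac{3 i \sqrt{91}}{7} \cdot 442 = 96 + \frac{1326 i \sqrt{91}}{7}$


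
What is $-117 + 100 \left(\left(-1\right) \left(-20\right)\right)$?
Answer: $1883$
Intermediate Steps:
$-117 + 100 \left(\left(-1\right) \left(-20\right)\right) = -117 + 100 \cdot 20 = -117 + 2000 = 1883$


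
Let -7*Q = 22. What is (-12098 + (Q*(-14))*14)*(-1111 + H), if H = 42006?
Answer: -469556390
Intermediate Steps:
Q = -22/7 (Q = -1/7*22 = -22/7 ≈ -3.1429)
(-12098 + (Q*(-14))*14)*(-1111 + H) = (-12098 - 22/7*(-14)*14)*(-1111 + 42006) = (-12098 + 44*14)*40895 = (-12098 + 616)*40895 = -11482*40895 = -469556390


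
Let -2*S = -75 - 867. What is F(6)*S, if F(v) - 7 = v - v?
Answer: 3297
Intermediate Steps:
S = 471 (S = -(-75 - 867)/2 = -½*(-942) = 471)
F(v) = 7 (F(v) = 7 + (v - v) = 7 + 0 = 7)
F(6)*S = 7*471 = 3297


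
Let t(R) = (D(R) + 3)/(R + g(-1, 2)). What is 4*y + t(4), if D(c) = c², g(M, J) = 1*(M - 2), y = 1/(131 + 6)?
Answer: 2607/137 ≈ 19.029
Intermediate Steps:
y = 1/137 ≈ 0.0072993
g(M, J) = -2 + M (g(M, J) = 1*(-2 + M) = -2 + M)
t(R) = (3 + R²)/(-3 + R) (t(R) = (R² + 3)/(R + (-2 - 1)) = (3 + R²)/(R - 3) = (3 + R²)/(-3 + R))
4*y + t(4) = 4*(1/137) + (3 + 4²)/(-3 + 4) = 4/137 + (3 + 16)/1 = 4/137 + 1*19 = 4/137 + 19 = 2607/137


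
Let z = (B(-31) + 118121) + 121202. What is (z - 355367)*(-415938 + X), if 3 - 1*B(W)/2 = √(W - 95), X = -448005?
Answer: 100250217834 + 5183658*I*√14 ≈ 1.0025e+11 + 1.9395e+7*I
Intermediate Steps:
B(W) = 6 - 2*√(-95 + W) (B(W) = 6 - 2*√(W - 95) = 6 - 2*√(-95 + W))
z = 239329 - 6*I*√14 (z = ((6 - 2*√(-95 - 31)) + 118121) + 121202 = ((6 - 6*I*√14) + 118121) + 121202 = (118127 - 6*I*√14) + 121202 = 239329 - 6*I*√14 ≈ 2.3933e+5 - 22.45*I)
(z - 355367)*(-415938 + X) = ((239329 - 6*I*√14) - 355367)*(-415938 - 448005) = (-116038 - 6*I*√14)*(-863943) = 100250217834 + 5183658*I*√14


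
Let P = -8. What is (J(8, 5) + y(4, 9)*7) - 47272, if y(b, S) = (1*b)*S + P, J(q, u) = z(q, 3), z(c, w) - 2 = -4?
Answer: -47078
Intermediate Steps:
z(c, w) = -2 (z(c, w) = 2 - 4 = -2)
J(q, u) = -2
y(b, S) = -8 + S*b (y(b, S) = (1*b)*S - 8 = b*S - 8 = S*b - 8 = -8 + S*b)
(J(8, 5) + y(4, 9)*7) - 47272 = (-2 + (-8 + 9*4)*7) - 47272 = (-2 + (-8 + 36)*7) - 47272 = (-2 + 28*7) - 47272 = (-2 + 196) - 47272 = 194 - 47272 = -47078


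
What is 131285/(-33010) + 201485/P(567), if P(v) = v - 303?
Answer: 661636061/871464 ≈ 759.22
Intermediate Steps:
P(v) = -303 + v
131285/(-33010) + 201485/P(567) = 131285/(-33010) + 201485/(-303 + 567) = 131285*(-1/33010) + 201485/264 = -26257/6602 + 201485*(1/264) = -26257/6602 + 201485/264 = 661636061/871464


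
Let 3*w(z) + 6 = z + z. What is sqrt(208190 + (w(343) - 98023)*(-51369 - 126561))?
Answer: 2*sqrt(4350277445) ≈ 1.3191e+5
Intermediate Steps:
w(z) = -2 + 2*z/3 (w(z) = -2 + (z + z)/3 = -2 + (2*z)/3 = -2 + 2*z/3)
sqrt(208190 + (w(343) - 98023)*(-51369 - 126561)) = sqrt(208190 + ((-2 + (2/3)*343) - 98023)*(-51369 - 126561)) = sqrt(208190 + ((-2 + 686/3) - 98023)*(-177930)) = sqrt(208190 + (680/3 - 98023)*(-177930)) = sqrt(208190 - 293389/3*(-177930)) = sqrt(208190 + 17400901590) = sqrt(17401109780) = 2*sqrt(4350277445)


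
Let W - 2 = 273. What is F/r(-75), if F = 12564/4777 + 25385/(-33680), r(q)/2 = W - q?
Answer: 2415131/900980416 ≈ 0.0026806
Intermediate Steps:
W = 275 (W = 2 + 273 = 275)
r(q) = 550 - 2*q (r(q) = 2*(275 - q) = 550 - 2*q)
F = 60378275/32177872 (F = 12564*(1/4777) + 25385*(-1/33680) = 12564/4777 - 5077/6736 = 60378275/32177872 ≈ 1.8764)
F/r(-75) = 60378275/(32177872*(550 - 2*(-75))) = 60378275/(32177872*(550 + 150)) = (60378275/32177872)/700 = (60378275/32177872)*(1/700) = 2415131/900980416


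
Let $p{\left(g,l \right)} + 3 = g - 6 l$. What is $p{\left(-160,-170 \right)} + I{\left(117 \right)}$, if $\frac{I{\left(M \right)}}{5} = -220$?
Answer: $-243$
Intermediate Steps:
$p{\left(g,l \right)} = -3 + g - 6 l$ ($p{\left(g,l \right)} = -3 + \left(g - 6 l\right) = -3 + g - 6 l$)
$I{\left(M \right)} = -1100$ ($I{\left(M \right)} = 5 \left(-220\right) = -1100$)
$p{\left(-160,-170 \right)} + I{\left(117 \right)} = \left(-3 - 160 - -1020\right) - 1100 = \left(-3 - 160 + 1020\right) - 1100 = 857 - 1100 = -243$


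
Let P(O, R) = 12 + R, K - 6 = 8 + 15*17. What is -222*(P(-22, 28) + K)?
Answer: -68598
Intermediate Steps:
K = 269 (K = 6 + (8 + 15*17) = 6 + (8 + 255) = 6 + 263 = 269)
-222*(P(-22, 28) + K) = -222*((12 + 28) + 269) = -222*(40 + 269) = -222*309 = -68598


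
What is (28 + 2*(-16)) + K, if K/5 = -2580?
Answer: -12904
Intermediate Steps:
K = -12900 (K = 5*(-2580) = -12900)
(28 + 2*(-16)) + K = (28 + 2*(-16)) - 12900 = (28 - 32) - 12900 = -4 - 12900 = -12904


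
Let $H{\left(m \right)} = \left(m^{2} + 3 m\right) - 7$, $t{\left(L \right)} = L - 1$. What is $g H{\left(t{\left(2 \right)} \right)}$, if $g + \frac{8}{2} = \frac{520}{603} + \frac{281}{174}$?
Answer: $\frac{53255}{11658} \approx 4.5681$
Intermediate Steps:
$t{\left(L \right)} = -1 + L$ ($t{\left(L \right)} = L - 1 = -1 + L$)
$H{\left(m \right)} = -7 + m^{2} + 3 m$
$g = - \frac{53255}{34974}$ ($g = -4 + \left(\frac{520}{603} + \frac{281}{174}\right) = -4 + \frac{86641}{34974} = - \frac{53255}{34974} \approx -1.5227$)
$g H{\left(t{\left(2 \right)} \right)} = - \frac{53255 \left(-7 + \left(-1 + 2\right)^{2} + 3 \left(-1 + 2\right)\right)}{34974} = - \frac{53255 \left(-7 + 1^{2} + 3 \cdot 1\right)}{34974} = - \frac{53255 \left(-7 + 1 + 3\right)}{34974} = \left(- \frac{53255}{34974}\right) \left(-3\right) = \frac{53255}{11658}$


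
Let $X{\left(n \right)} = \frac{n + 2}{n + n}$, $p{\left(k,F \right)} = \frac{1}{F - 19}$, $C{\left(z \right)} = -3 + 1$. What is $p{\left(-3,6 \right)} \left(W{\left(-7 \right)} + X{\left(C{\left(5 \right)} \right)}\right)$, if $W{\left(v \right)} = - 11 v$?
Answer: $- \frac{77}{13} \approx -5.9231$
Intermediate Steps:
$C{\left(z \right)} = -2$
$p{\left(k,F \right)} = \frac{1}{-19 + F}$
$X{\left(n \right)} = \frac{2 + n}{2 n}$
$p{\left(-3,6 \right)} \left(W{\left(-7 \right)} + X{\left(C{\left(5 \right)} \right)}\right) = \frac{\left(-11\right) \left(-7\right) + \frac{2 - 2}{2 \left(-2\right)}}{-19 + 6} = \frac{77 + \frac{1}{2} \left(- \frac{1}{2}\right) 0}{-13} = - \frac{77 + 0}{13} = \left(- \frac{1}{13}\right) 77 = - \frac{77}{13}$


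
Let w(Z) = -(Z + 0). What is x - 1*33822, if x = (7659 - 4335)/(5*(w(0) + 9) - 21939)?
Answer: -123417032/3649 ≈ -33822.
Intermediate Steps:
w(Z) = -Z
x = -554/3649 (x = (7659 - 4335)/(5*(-1*0 + 9) - 21939) = 3324/(5*(0 + 9) - 21939) = 3324/(5*9 - 21939) = 3324/(45 - 21939) = 3324/(-21894) = 3324*(-1/21894) = -554/3649 ≈ -0.15182)
x - 1*33822 = -554/3649 - 1*33822 = -554/3649 - 33822 = -123417032/3649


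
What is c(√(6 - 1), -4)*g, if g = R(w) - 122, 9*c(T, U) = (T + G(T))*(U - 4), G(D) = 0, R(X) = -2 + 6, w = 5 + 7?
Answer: 944*√5/9 ≈ 234.54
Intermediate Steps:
w = 12
R(X) = 4
c(T, U) = T*(-4 + U)/9 (c(T, U) = ((T + 0)*(U - 4))/9 = (T*(-4 + U))/9 = T*(-4 + U)/9)
g = -118 (g = 4 - 122 = -118)
c(√(6 - 1), -4)*g = (√(6 - 1)*(-4 - 4)/9)*(-118) = ((⅑)*√5*(-8))*(-118) = -8*√5/9*(-118) = 944*√5/9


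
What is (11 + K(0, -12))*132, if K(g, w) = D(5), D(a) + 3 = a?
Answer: 1716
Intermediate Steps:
D(a) = -3 + a
K(g, w) = 2 (K(g, w) = -3 + 5 = 2)
(11 + K(0, -12))*132 = (11 + 2)*132 = 13*132 = 1716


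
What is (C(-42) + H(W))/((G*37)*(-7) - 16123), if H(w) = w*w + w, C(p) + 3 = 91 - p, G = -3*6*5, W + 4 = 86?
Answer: 6936/7187 ≈ 0.96508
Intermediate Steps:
W = 82 (W = -4 + 86 = 82)
G = -90 (G = -18*5 = -90)
C(p) = 88 - p (C(p) = -3 + (91 - p) = 88 - p)
H(w) = w + w² (H(w) = w² + w = w + w²)
(C(-42) + H(W))/((G*37)*(-7) - 16123) = ((88 - 1*(-42)) + 82*(1 + 82))/(-90*37*(-7) - 16123) = ((88 + 42) + 82*83)/(-3330*(-7) - 16123) = (130 + 6806)/(23310 - 16123) = 6936/7187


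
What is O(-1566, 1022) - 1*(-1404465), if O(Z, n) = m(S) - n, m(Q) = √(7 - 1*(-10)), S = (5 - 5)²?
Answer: 1403443 + √17 ≈ 1.4034e+6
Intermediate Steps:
S = 0 (S = 0² = 0)
m(Q) = √17 (m(Q) = √(7 + 10) = √17)
O(Z, n) = √17 - n
O(-1566, 1022) - 1*(-1404465) = (√17 - 1*1022) - 1*(-1404465) = (√17 - 1022) + 1404465 = (-1022 + √17) + 1404465 = 1403443 + √17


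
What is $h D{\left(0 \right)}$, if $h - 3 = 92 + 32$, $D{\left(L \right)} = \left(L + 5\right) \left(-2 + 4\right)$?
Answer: $1270$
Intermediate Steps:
$D{\left(L \right)} = 10 + 2 L$ ($D{\left(L \right)} = \left(5 + L\right) 2 = 10 + 2 L$)
$h = 127$ ($h = 3 + \left(92 + 32\right) = 3 + 124 = 127$)
$h D{\left(0 \right)} = 127 \left(10 + 2 \cdot 0\right) = 127 \left(10 + 0\right) = 127 \cdot 10 = 1270$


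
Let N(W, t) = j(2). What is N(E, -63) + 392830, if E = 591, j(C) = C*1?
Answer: 392832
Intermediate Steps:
j(C) = C
N(W, t) = 2
N(E, -63) + 392830 = 2 + 392830 = 392832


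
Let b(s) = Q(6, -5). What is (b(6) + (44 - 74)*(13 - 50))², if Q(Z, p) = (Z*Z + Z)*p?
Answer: 810000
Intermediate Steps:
Q(Z, p) = p*(Z + Z²) (Q(Z, p) = (Z² + Z)*p = (Z + Z²)*p = p*(Z + Z²))
b(s) = -210 (b(s) = 6*(-5)*(1 + 6) = 6*(-5)*7 = -210)
(b(6) + (44 - 74)*(13 - 50))² = (-210 + (44 - 74)*(13 - 50))² = (-210 - 30*(-37))² = (-210 + 1110)² = 900² = 810000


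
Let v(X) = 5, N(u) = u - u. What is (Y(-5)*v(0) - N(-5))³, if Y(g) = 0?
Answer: 0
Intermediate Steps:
N(u) = 0
(Y(-5)*v(0) - N(-5))³ = (0*5 - 1*0)³ = (0 + 0)³ = 0³ = 0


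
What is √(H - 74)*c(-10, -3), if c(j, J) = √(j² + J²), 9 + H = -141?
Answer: 4*I*√1526 ≈ 156.26*I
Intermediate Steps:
H = -150 (H = -9 - 141 = -150)
c(j, J) = √(J² + j²)
√(H - 74)*c(-10, -3) = √(-150 - 74)*√((-3)² + (-10)²) = √(-224)*√(9 + 100) = (4*I*√14)*√109 = 4*I*√1526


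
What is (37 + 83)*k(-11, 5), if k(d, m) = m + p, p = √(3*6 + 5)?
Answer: 600 + 120*√23 ≈ 1175.5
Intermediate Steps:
p = √23 (p = √(18 + 5) = √23 ≈ 4.7958)
k(d, m) = m + √23
(37 + 83)*k(-11, 5) = (37 + 83)*(5 + √23) = 120*(5 + √23) = 600 + 120*√23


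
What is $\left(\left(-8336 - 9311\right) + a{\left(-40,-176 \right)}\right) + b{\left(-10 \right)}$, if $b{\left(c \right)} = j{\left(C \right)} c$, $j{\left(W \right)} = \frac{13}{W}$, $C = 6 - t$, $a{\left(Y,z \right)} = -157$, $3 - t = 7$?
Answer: $-17817$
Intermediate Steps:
$t = -4$ ($t = 3 - 7 = -4$)
$C = 10$ ($C = 6 - -4 = 6 + 4 = 10$)
$b{\left(c \right)} = \frac{13 c}{10}$ ($b{\left(c \right)} = \frac{13}{10} c = 13 \cdot \frac{1}{10} c = \frac{13 c}{10}$)
$\left(\left(-8336 - 9311\right) + a{\left(-40,-176 \right)}\right) + b{\left(-10 \right)} = \left(\left(-8336 - 9311\right) - 157\right) + \frac{13}{10} \left(-10\right) = \left(\left(-8336 - 9311\right) - 157\right) - 13 = \left(-17647 - 157\right) - 13 = -17804 - 13 = -17817$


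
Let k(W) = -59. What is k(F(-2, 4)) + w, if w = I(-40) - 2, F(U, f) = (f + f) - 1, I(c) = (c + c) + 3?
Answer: -138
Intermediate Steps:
I(c) = 3 + 2*c (I(c) = 2*c + 3 = 3 + 2*c)
F(U, f) = -1 + 2*f (F(U, f) = 2*f - 1 = -1 + 2*f)
w = -79 (w = (3 + 2*(-40)) - 2 = (3 - 80) - 2 = -77 - 2 = -79)
k(F(-2, 4)) + w = -59 - 79 = -138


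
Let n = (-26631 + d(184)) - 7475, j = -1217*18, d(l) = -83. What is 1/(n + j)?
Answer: -1/56095 ≈ -1.7827e-5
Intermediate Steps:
j = -21906
n = -34189 (n = (-26631 - 83) - 7475 = -26714 - 7475 = -34189)
1/(n + j) = 1/(-34189 - 21906) = 1/(-56095) = -1/56095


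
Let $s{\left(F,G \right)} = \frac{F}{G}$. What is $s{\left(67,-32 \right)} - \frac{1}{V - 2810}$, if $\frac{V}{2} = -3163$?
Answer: $- \frac{38255}{18272} \approx -2.0936$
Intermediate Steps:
$V = -6326$ ($V = 2 \left(-3163\right) = -6326$)
$s{\left(67,-32 \right)} - \frac{1}{V - 2810} = \frac{67}{-32} - \frac{1}{-6326 - 2810} = 67 \left(- \frac{1}{32}\right) - \frac{1}{-9136} = - \frac{67}{32} - - \frac{1}{9136} = - \frac{67}{32} + \frac{1}{9136} = - \frac{38255}{18272}$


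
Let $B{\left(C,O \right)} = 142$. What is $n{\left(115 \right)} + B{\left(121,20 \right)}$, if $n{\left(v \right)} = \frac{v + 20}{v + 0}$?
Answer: $\frac{3293}{23} \approx 143.17$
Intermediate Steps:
$n{\left(v \right)} = \frac{20 + v}{v}$
$n{\left(115 \right)} + B{\left(121,20 \right)} = \frac{20 + 115}{115} + 142 = \frac{1}{115} \cdot 135 + 142 = \frac{27}{23} + 142 = \frac{3293}{23}$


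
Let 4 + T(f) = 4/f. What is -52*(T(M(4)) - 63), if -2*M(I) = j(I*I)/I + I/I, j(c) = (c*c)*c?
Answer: 3571516/1025 ≈ 3484.4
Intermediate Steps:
j(c) = c³ (j(c) = c²*c = c³)
M(I) = -½ - I⁵/2 (M(I) = -((I*I)³/I + I/I)/2 = -((I²)³/I + 1)/2 = -(I⁶/I + 1)/2 = -(I⁵ + 1)/2 = -(1 + I⁵)/2 = -½ - I⁵/2)
T(f) = -4 + 4/f
-52*(T(M(4)) - 63) = -52*((-4 + 4/(-½ - ½*4⁵)) - 63) = -52*((-4 + 4/(-½ - ½*1024)) - 63) = -52*((-4 + 4/(-½ - 512)) - 63) = -52*((-4 + 4/(-1025/2)) - 63) = -52*((-4 + 4*(-2/1025)) - 63) = -52*((-4 - 8/1025) - 63) = -52*(-4108/1025 - 63) = -52*(-68683/1025) = 3571516/1025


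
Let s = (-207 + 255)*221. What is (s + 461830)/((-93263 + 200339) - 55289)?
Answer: 472438/51787 ≈ 9.1227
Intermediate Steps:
s = 10608 (s = 48*221 = 10608)
(s + 461830)/((-93263 + 200339) - 55289) = (10608 + 461830)/((-93263 + 200339) - 55289) = 472438/(107076 - 55289) = 472438/51787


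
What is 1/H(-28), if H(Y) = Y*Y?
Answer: 1/784 ≈ 0.0012755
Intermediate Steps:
H(Y) = Y**2
1/H(-28) = 1/((-28)**2) = 1/784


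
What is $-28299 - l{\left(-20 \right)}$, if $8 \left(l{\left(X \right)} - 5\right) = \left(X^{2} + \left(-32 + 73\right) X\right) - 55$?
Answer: $- \frac{225957}{8} \approx -28245.0$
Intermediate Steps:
$l{\left(X \right)} = - \frac{15}{8} + \frac{X^{2}}{8} + \frac{41 X}{8}$ ($l{\left(X \right)} = 5 + \frac{\left(X^{2} + \left(-32 + 73\right) X\right) - 55}{8} = 5 + \frac{\left(X^{2} + 41 X\right) - 55}{8} = 5 + \frac{-55 + X^{2} + 41 X}{8} = 5 + \left(- \frac{55}{8} + \frac{X^{2}}{8} + \frac{41 X}{8}\right) = - \frac{15}{8} + \frac{X^{2}}{8} + \frac{41 X}{8}$)
$-28299 - l{\left(-20 \right)} = -28299 - \left(- \frac{15}{8} + \frac{\left(-20\right)^{2}}{8} + \frac{41}{8} \left(-20\right)\right) = -28299 - \left(- \frac{15}{8} + \frac{1}{8} \cdot 400 - \frac{205}{2}\right) = -28299 - \left(- \frac{15}{8} + 50 - \frac{205}{2}\right) = -28299 - - \frac{435}{8} = -28299 + \frac{435}{8} = - \frac{225957}{8}$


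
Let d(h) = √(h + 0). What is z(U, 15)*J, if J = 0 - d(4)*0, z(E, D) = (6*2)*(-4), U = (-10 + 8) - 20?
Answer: 0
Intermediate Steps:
U = -22 (U = -2 - 20 = -22)
d(h) = √h
z(E, D) = -48 (z(E, D) = 12*(-4) = -48)
J = 0 (J = 0 - √4*0 = 0 - 2*0 = 0 - 0 = 0 - 1*0 = 0 + 0 = 0)
z(U, 15)*J = -48*0 = 0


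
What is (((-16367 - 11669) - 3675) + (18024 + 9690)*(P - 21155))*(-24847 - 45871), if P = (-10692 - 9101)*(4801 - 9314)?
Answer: -175026282656307910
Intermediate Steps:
P = 89325809 (P = -19793*(-4513) = 89325809)
(((-16367 - 11669) - 3675) + (18024 + 9690)*(P - 21155))*(-24847 - 45871) = (((-16367 - 11669) - 3675) + (18024 + 9690)*(89325809 - 21155))*(-24847 - 45871) = ((-28036 - 3675) + 27714*89304654)*(-70718) = (-31711 + 2474989180956)*(-70718) = 2474989149245*(-70718) = -175026282656307910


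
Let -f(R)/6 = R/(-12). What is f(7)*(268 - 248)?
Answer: 70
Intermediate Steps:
f(R) = R/2 (f(R) = -6*R/(-12) = -6*R*(-1)/12 = -(-1)*R/2 = R/2)
f(7)*(268 - 248) = ((½)*7)*(268 - 248) = (7/2)*20 = 70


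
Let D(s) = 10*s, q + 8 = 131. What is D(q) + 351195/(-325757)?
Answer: 400329915/325757 ≈ 1228.9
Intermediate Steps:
q = 123 (q = -8 + 131 = 123)
D(q) + 351195/(-325757) = 10*123 + 351195/(-325757) = 1230 + 351195*(-1/325757) = 1230 - 351195/325757 = 400329915/325757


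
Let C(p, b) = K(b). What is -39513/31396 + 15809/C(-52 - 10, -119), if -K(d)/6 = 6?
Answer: -62220229/141282 ≈ -440.40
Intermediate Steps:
K(d) = -36 (K(d) = -6*6 = -36)
C(p, b) = -36
-39513/31396 + 15809/C(-52 - 10, -119) = -39513/31396 + 15809/(-36) = -39513*1/31396 + 15809*(-1/36) = -39513/31396 - 15809/36 = -62220229/141282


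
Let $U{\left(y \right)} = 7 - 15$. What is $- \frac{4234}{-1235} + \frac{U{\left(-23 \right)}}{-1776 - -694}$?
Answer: $\frac{2295534}{668135} \approx 3.4357$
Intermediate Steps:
$U{\left(y \right)} = -8$
$- \frac{4234}{-1235} + \frac{U{\left(-23 \right)}}{-1776 - -694} = - \frac{4234}{-1235} - \frac{8}{-1776 - -694} = \left(-4234\right) \left(- \frac{1}{1235}\right) - \frac{8}{-1776 + 694} = \frac{4234}{1235} - \frac{8}{-1082} = \frac{4234}{1235} - - \frac{4}{541} = \frac{4234}{1235} + \frac{4}{541} = \frac{2295534}{668135}$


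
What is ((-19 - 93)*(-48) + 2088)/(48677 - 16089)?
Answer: 1866/8147 ≈ 0.22904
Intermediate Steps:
((-19 - 93)*(-48) + 2088)/(48677 - 16089) = (-112*(-48) + 2088)/32588 = (5376 + 2088)*(1/32588) = 7464*(1/32588) = 1866/8147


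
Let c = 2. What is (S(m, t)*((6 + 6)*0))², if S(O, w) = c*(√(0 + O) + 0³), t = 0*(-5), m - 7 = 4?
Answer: 0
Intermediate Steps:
m = 11 (m = 7 + 4 = 11)
t = 0
S(O, w) = 2*√O (S(O, w) = 2*(√(0 + O) + 0³) = 2*(√O + 0) = 2*√O)
(S(m, t)*((6 + 6)*0))² = ((2*√11)*((6 + 6)*0))² = ((2*√11)*(12*0))² = ((2*√11)*0)² = 0² = 0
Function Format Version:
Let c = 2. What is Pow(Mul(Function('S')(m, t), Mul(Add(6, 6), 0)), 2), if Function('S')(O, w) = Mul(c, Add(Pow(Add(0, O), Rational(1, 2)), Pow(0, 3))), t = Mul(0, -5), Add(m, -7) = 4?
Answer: 0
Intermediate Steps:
m = 11 (m = Add(7, 4) = 11)
t = 0
Function('S')(O, w) = Mul(2, Pow(O, Rational(1, 2))) (Function('S')(O, w) = Mul(2, Add(Pow(Add(0, O), Rational(1, 2)), Pow(0, 3))) = Mul(2, Add(Pow(O, Rational(1, 2)), 0)) = Mul(2, Pow(O, Rational(1, 2))))
Pow(Mul(Function('S')(m, t), Mul(Add(6, 6), 0)), 2) = Pow(Mul(Mul(2, Pow(11, Rational(1, 2))), Mul(Add(6, 6), 0)), 2) = Pow(Mul(Mul(2, Pow(11, Rational(1, 2))), Mul(12, 0)), 2) = Pow(Mul(Mul(2, Pow(11, Rational(1, 2))), 0), 2) = Pow(0, 2) = 0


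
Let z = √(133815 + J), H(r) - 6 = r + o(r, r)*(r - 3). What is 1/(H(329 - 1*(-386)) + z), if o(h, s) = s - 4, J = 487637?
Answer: 506953/257000722757 - 2*√155363/257000722757 ≈ 1.9695e-6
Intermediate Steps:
o(h, s) = -4 + s
H(r) = 6 + r + (-4 + r)*(-3 + r) (H(r) = 6 + (r + (-4 + r)*(r - 3)) = 6 + (r + (-4 + r)*(-3 + r)) = 6 + r + (-4 + r)*(-3 + r))
z = 2*√155363 (z = √(133815 + 487637) = √621452 = 2*√155363 ≈ 788.32)
1/(H(329 - 1*(-386)) + z) = 1/((18 + (329 - 1*(-386))² - 6*(329 - 1*(-386))) + 2*√155363) = 1/((18 + (329 + 386)² - 6*(329 + 386)) + 2*√155363) = 1/((18 + 715² - 6*715) + 2*√155363) = 1/((18 + 511225 - 4290) + 2*√155363) = 1/(506953 + 2*√155363)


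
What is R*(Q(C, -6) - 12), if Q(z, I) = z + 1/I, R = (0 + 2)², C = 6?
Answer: -74/3 ≈ -24.667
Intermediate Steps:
R = 4 (R = 2² = 4)
R*(Q(C, -6) - 12) = 4*((6 + 1/(-6)) - 12) = 4*((6 - ⅙) - 12) = 4*(35/6 - 12) = 4*(-37/6) = -74/3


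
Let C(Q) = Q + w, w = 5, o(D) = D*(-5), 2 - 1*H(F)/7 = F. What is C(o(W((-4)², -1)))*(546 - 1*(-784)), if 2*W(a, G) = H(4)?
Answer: 53200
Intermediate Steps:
H(F) = 14 - 7*F
W(a, G) = -7 (W(a, G) = (14 - 7*4)/2 = (14 - 28)/2 = (½)*(-14) = -7)
o(D) = -5*D
C(Q) = 5 + Q (C(Q) = Q + 5 = 5 + Q)
C(o(W((-4)², -1)))*(546 - 1*(-784)) = (5 - 5*(-7))*(546 - 1*(-784)) = (5 + 35)*(546 + 784) = 40*1330 = 53200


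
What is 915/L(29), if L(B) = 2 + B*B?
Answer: 305/281 ≈ 1.0854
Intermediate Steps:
L(B) = 2 + B**2
915/L(29) = 915/(2 + 29**2) = 915/(2 + 841) = 915/843 = 915*(1/843) = 305/281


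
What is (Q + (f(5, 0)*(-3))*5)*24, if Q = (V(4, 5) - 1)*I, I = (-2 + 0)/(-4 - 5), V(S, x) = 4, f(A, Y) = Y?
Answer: 16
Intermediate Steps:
I = 2/9 (I = -2/(-9) = -2*(-⅑) = 2/9 ≈ 0.22222)
Q = ⅔ (Q = (4 - 1)*(2/9) = 3*(2/9) = ⅔ ≈ 0.66667)
(Q + (f(5, 0)*(-3))*5)*24 = (⅔ + (0*(-3))*5)*24 = (⅔ + 0*5)*24 = (⅔ + 0)*24 = (⅔)*24 = 16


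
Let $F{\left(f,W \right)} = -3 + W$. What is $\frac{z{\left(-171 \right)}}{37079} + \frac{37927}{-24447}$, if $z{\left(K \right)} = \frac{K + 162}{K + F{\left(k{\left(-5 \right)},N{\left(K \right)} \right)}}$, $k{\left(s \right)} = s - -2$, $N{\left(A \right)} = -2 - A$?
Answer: $- \frac{7031256142}{4532351565} \approx -1.5513$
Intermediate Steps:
$k{\left(s \right)} = 2 + s$ ($k{\left(s \right)} = s + 2 = 2 + s$)
$z{\left(K \right)} = - \frac{162}{5} - \frac{K}{5}$ ($z{\left(K \right)} = \frac{K + 162}{K - \left(5 + K\right)} = \frac{162 + K}{K - \left(5 + K\right)} = \frac{162 + K}{-5} = \left(162 + K\right) \left(- \frac{1}{5}\right) = - \frac{162}{5} - \frac{K}{5}$)
$\frac{z{\left(-171 \right)}}{37079} + \frac{37927}{-24447} = \frac{- \frac{162}{5} - - \frac{171}{5}}{37079} + \frac{37927}{-24447} = \left(- \frac{162}{5} + \frac{171}{5}\right) \frac{1}{37079} + 37927 \left(- \frac{1}{24447}\right) = \frac{9}{5} \cdot \frac{1}{37079} - \frac{37927}{24447} = \frac{9}{185395} - \frac{37927}{24447} = - \frac{7031256142}{4532351565}$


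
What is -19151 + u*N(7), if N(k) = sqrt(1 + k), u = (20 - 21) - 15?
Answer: -19151 - 32*sqrt(2) ≈ -19196.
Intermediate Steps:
u = -16 (u = -1 - 15 = -16)
-19151 + u*N(7) = -19151 - 16*sqrt(1 + 7) = -19151 - 32*sqrt(2)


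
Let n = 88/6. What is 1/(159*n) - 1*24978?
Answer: -58248695/2332 ≈ -24978.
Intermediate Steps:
n = 44/3 (n = 88*(1/6) = 44/3 ≈ 14.667)
1/(159*n) - 1*24978 = 1/(159*(44/3)) - 1*24978 = 1/2332 - 24978 = -58248695/2332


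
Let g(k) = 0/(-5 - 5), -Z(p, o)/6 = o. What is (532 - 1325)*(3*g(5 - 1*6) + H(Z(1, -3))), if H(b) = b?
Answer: -14274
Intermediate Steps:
Z(p, o) = -6*o
g(k) = 0 (g(k) = 0/(-10) = 0*(-1/10) = 0)
(532 - 1325)*(3*g(5 - 1*6) + H(Z(1, -3))) = (532 - 1325)*(3*0 - 6*(-3)) = -793*(0 + 18) = -793*18 = -14274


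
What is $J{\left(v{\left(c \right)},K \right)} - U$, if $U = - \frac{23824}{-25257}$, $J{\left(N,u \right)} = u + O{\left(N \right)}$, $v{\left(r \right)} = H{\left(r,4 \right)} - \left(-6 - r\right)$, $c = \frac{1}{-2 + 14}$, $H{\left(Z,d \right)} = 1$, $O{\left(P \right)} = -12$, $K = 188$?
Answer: $\frac{4421408}{25257} \approx 175.06$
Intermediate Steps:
$c = \frac{1}{12} \approx 0.083333$
$v{\left(r \right)} = 7 + r$ ($v{\left(r \right)} = 1 - \left(-6 - r\right) = 1 + \left(6 + r\right) = 7 + r$)
$J{\left(N,u \right)} = -12 + u$ ($J{\left(N,u \right)} = u - 12 = -12 + u$)
$U = \frac{23824}{25257}$ ($U = \left(-23824\right) \left(- \frac{1}{25257}\right) = \frac{23824}{25257} \approx 0.94326$)
$J{\left(v{\left(c \right)},K \right)} - U = \left(-12 + 188\right) - \frac{23824}{25257} = 176 - \frac{23824}{25257} = \frac{4421408}{25257}$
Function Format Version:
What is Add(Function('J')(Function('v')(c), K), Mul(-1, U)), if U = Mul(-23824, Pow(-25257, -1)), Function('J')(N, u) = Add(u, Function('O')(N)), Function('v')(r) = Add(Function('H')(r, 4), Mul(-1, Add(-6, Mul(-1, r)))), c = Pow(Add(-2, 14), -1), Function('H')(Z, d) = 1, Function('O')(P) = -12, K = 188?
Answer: Rational(4421408, 25257) ≈ 175.06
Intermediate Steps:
c = Rational(1, 12) (c = Pow(12, -1) = Rational(1, 12) ≈ 0.083333)
Function('v')(r) = Add(7, r) (Function('v')(r) = Add(1, Mul(-1, Add(-6, Mul(-1, r)))) = Add(1, Add(6, r)) = Add(7, r))
Function('J')(N, u) = Add(-12, u) (Function('J')(N, u) = Add(u, -12) = Add(-12, u))
U = Rational(23824, 25257) (U = Mul(-23824, Rational(-1, 25257)) = Rational(23824, 25257) ≈ 0.94326)
Add(Function('J')(Function('v')(c), K), Mul(-1, U)) = Add(Add(-12, 188), Mul(-1, Rational(23824, 25257))) = Add(176, Rational(-23824, 25257)) = Rational(4421408, 25257)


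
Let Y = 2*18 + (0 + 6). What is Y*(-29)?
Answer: -1218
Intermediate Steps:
Y = 42 (Y = 36 + 6 = 42)
Y*(-29) = 42*(-29) = -1218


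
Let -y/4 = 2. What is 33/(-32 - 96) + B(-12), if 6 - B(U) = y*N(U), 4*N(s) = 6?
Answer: 2271/128 ≈ 17.742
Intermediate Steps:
y = -8 (y = -4*2 = -8)
N(s) = 3/2 (N(s) = (¼)*6 = 3/2)
B(U) = 18 (B(U) = 6 - (-8)*3/2 = 6 - 1*(-12) = 6 + 12 = 18)
33/(-32 - 96) + B(-12) = 33/(-32 - 96) + 18 = 33/(-128) + 18 = 33*(-1/128) + 18 = -33/128 + 18 = 2271/128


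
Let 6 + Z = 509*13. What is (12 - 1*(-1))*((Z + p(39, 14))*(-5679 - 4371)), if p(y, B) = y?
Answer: -868822500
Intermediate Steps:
Z = 6611 (Z = -6 + 509*13 = -6 + 6617 = 6611)
(12 - 1*(-1))*((Z + p(39, 14))*(-5679 - 4371)) = (12 - 1*(-1))*((6611 + 39)*(-5679 - 4371)) = (12 + 1)*(6650*(-10050)) = 13*(-66832500) = -868822500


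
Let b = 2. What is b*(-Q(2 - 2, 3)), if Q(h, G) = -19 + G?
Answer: 32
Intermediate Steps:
b*(-Q(2 - 2, 3)) = 2*(-(-19 + 3)) = 2*(-1*(-16)) = 2*16 = 32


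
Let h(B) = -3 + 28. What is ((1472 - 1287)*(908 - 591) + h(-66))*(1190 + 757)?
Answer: 114230490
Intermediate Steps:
h(B) = 25
((1472 - 1287)*(908 - 591) + h(-66))*(1190 + 757) = ((1472 - 1287)*(908 - 591) + 25)*(1190 + 757) = (185*317 + 25)*1947 = (58645 + 25)*1947 = 58670*1947 = 114230490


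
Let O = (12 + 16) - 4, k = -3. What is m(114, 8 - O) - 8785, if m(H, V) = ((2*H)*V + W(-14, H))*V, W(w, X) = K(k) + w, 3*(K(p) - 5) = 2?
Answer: 149149/3 ≈ 49716.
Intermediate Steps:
K(p) = 17/3 (K(p) = 5 + (⅓)*2 = 5 + ⅔ = 17/3)
O = 24 (O = 28 - 4 = 24)
W(w, X) = 17/3 + w
m(H, V) = V*(-25/3 + 2*H*V) (m(H, V) = ((2*H)*V + (17/3 - 14))*V = (2*H*V - 25/3)*V = (-25/3 + 2*H*V)*V = V*(-25/3 + 2*H*V))
m(114, 8 - O) - 8785 = (8 - 1*24)*(-25 + 6*114*(8 - 1*24))/3 - 8785 = (8 - 24)*(-25 + 6*114*(8 - 24))/3 - 8785 = (⅓)*(-16)*(-25 + 6*114*(-16)) - 8785 = (⅓)*(-16)*(-25 - 10944) - 8785 = (⅓)*(-16)*(-10969) - 8785 = 175504/3 - 8785 = 149149/3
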